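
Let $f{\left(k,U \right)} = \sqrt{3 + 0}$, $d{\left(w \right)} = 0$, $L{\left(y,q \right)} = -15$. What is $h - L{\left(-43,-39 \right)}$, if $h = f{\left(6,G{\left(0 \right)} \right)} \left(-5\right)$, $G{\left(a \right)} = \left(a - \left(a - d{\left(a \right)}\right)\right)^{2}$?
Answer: $15 - 5 \sqrt{3} \approx 6.3397$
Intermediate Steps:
$G{\left(a \right)} = 0$ ($G{\left(a \right)} = \left(a + \left(0 - a\right)\right)^{2} = \left(a - a\right)^{2} = 0^{2} = 0$)
$f{\left(k,U \right)} = \sqrt{3}$
$h = - 5 \sqrt{3}$ ($h = \sqrt{3} \left(-5\right) = - 5 \sqrt{3} \approx -8.6602$)
$h - L{\left(-43,-39 \right)} = - 5 \sqrt{3} - -15 = - 5 \sqrt{3} + 15 = 15 - 5 \sqrt{3}$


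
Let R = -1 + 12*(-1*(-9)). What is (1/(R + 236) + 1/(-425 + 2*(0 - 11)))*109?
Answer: 11336/153321 ≈ 0.073936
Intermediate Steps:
R = 107 (R = -1 + 12*9 = -1 + 108 = 107)
(1/(R + 236) + 1/(-425 + 2*(0 - 11)))*109 = (1/(107 + 236) + 1/(-425 + 2*(0 - 11)))*109 = (1/343 + 1/(-425 + 2*(-11)))*109 = (1/343 + 1/(-425 - 22))*109 = (1/343 + 1/(-447))*109 = (1/343 - 1/447)*109 = (104/153321)*109 = 11336/153321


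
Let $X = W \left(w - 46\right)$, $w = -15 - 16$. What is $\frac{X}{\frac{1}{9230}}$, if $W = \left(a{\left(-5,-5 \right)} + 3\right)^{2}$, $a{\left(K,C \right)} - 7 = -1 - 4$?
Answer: $-17767750$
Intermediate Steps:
$w = -31$
$a{\left(K,C \right)} = 2$ ($a{\left(K,C \right)} = 7 - 5 = 2$)
$W = 25$ ($W = \left(2 + 3\right)^{2} = 5^{2} = 25$)
$X = -1925$ ($X = 25 \left(-31 - 46\right) = 25 \left(-77\right) = -1925$)
$\frac{X}{\frac{1}{9230}} = - \frac{1925}{\frac{1}{9230}} = - 1925 \frac{1}{\frac{1}{9230}} = \left(-1925\right) 9230 = -17767750$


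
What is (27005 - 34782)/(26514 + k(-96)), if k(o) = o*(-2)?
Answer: -7777/26706 ≈ -0.29121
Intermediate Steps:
k(o) = -2*o
(27005 - 34782)/(26514 + k(-96)) = (27005 - 34782)/(26514 - 2*(-96)) = -7777/(26514 + 192) = -7777/26706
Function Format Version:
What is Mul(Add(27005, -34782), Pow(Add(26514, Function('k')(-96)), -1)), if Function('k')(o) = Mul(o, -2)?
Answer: Rational(-7777, 26706) ≈ -0.29121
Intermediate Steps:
Function('k')(o) = Mul(-2, o)
Mul(Add(27005, -34782), Pow(Add(26514, Function('k')(-96)), -1)) = Mul(Add(27005, -34782), Pow(Add(26514, Mul(-2, -96)), -1)) = Mul(-7777, Pow(Add(26514, 192), -1)) = Mul(-7777, Pow(26706, -1)) = Mul(-7777, Rational(1, 26706)) = Rational(-7777, 26706)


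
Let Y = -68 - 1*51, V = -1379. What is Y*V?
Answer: 164101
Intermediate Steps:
Y = -119 (Y = -68 - 51 = -119)
Y*V = -119*(-1379) = 164101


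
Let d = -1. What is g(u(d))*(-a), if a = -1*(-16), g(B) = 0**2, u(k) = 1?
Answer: 0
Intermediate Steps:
g(B) = 0
a = 16
g(u(d))*(-a) = 0*(-1*16) = 0*(-16) = 0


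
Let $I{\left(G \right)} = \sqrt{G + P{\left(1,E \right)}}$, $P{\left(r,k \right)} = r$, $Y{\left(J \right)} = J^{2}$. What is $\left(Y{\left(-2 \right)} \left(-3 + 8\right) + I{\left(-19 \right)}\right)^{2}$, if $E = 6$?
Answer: $382 + 120 i \sqrt{2} \approx 382.0 + 169.71 i$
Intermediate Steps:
$I{\left(G \right)} = \sqrt{1 + G}$ ($I{\left(G \right)} = \sqrt{G + 1} = \sqrt{1 + G}$)
$\left(Y{\left(-2 \right)} \left(-3 + 8\right) + I{\left(-19 \right)}\right)^{2} = \left(\left(-2\right)^{2} \left(-3 + 8\right) + \sqrt{1 - 19}\right)^{2} = \left(4 \cdot 5 + \sqrt{-18}\right)^{2} = \left(20 + 3 i \sqrt{2}\right)^{2}$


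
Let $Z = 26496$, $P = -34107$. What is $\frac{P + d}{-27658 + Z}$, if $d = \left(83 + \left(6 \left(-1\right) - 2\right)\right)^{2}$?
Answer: $\frac{14241}{581} \approx 24.511$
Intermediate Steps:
$d = 5625$ ($d = \left(83 - 8\right)^{2} = 75^{2} = 5625$)
$\frac{P + d}{-27658 + Z} = \frac{-34107 + 5625}{-27658 + 26496} = - \frac{28482}{-1162} = \left(-28482\right) \left(- \frac{1}{1162}\right) = \frac{14241}{581}$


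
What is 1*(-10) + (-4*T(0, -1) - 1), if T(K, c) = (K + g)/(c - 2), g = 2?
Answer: -25/3 ≈ -8.3333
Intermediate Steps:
T(K, c) = (2 + K)/(-2 + c) (T(K, c) = (K + 2)/(c - 2) = (2 + K)/(-2 + c))
1*(-10) + (-4*T(0, -1) - 1) = 1*(-10) + (-4*(2 + 0)/(-2 - 1) - 1) = -10 + (-4*2/(-3) - 1) = -10 + (-(-4)*2/3 - 1) = -10 + (-4*(-⅔) - 1) = -10 + (8/3 - 1) = -10 + 5/3 = -25/3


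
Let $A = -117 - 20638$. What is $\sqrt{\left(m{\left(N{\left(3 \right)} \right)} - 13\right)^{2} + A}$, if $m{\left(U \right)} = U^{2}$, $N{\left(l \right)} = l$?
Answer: $i \sqrt{20739} \approx 144.01 i$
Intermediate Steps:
$A = -20755$
$\sqrt{\left(m{\left(N{\left(3 \right)} \right)} - 13\right)^{2} + A} = \sqrt{\left(3^{2} - 13\right)^{2} - 20755} = \sqrt{\left(9 - 13\right)^{2} - 20755} = \sqrt{\left(-4\right)^{2} - 20755} = \sqrt{16 - 20755} = \sqrt{-20739} = i \sqrt{20739}$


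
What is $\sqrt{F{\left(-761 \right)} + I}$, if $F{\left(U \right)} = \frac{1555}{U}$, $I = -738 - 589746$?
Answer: $\frac{i \sqrt{341962867919}}{761} \approx 768.43 i$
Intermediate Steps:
$I = -590484$ ($I = -738 - 589746 = -590484$)
$\sqrt{F{\left(-761 \right)} + I} = \sqrt{\frac{1555}{-761} - 590484} = \sqrt{1555 \left(- \frac{1}{761}\right) - 590484} = \sqrt{- \frac{1555}{761} - 590484} = \sqrt{- \frac{449359879}{761}} = \frac{i \sqrt{341962867919}}{761}$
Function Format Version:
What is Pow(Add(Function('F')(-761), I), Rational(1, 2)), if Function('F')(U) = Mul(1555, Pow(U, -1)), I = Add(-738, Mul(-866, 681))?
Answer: Mul(Rational(1, 761), I, Pow(341962867919, Rational(1, 2))) ≈ Mul(768.43, I)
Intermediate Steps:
I = -590484 (I = Add(-738, -589746) = -590484)
Pow(Add(Function('F')(-761), I), Rational(1, 2)) = Pow(Add(Mul(1555, Pow(-761, -1)), -590484), Rational(1, 2)) = Pow(Add(Mul(1555, Rational(-1, 761)), -590484), Rational(1, 2)) = Pow(Add(Rational(-1555, 761), -590484), Rational(1, 2)) = Pow(Rational(-449359879, 761), Rational(1, 2)) = Mul(Rational(1, 761), I, Pow(341962867919, Rational(1, 2)))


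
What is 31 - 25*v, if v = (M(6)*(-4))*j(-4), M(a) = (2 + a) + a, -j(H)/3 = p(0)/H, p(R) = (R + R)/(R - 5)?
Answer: 31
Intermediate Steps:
p(R) = 2*R/(-5 + R) (p(R) = (2*R)/(-5 + R) = 2*R/(-5 + R))
j(H) = 0 (j(H) = -3*2*0/(-5 + 0)/H = -3*2*0/(-5)/H = -3*2*0*(-⅕)/H = -0/H = -3*0 = 0)
M(a) = 2 + 2*a
v = 0 (v = ((2 + 2*6)*(-4))*0 = ((2 + 12)*(-4))*0 = (14*(-4))*0 = -56*0 = 0)
31 - 25*v = 31 - 25*0 = 31 + 0 = 31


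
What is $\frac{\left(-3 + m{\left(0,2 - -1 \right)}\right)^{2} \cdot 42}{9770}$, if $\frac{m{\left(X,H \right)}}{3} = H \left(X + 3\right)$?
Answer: $\frac{12096}{4885} \approx 2.4762$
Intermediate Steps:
$m{\left(X,H \right)} = 3 H \left(3 + X\right)$ ($m{\left(X,H \right)} = 3 H \left(X + 3\right) = 3 H \left(3 + X\right)$)
$\frac{\left(-3 + m{\left(0,2 - -1 \right)}\right)^{2} \cdot 42}{9770} = \frac{\left(-3 + 3 \left(2 - -1\right) \left(3 + 0\right)\right)^{2} \cdot 42}{9770} = \left(-3 + 3 \left(2 + 1\right) 3\right)^{2} \cdot 42 \cdot \frac{1}{9770} = \left(-3 + 3 \cdot 3 \cdot 3\right)^{2} \cdot 42 \cdot \frac{1}{9770} = \left(-3 + 27\right)^{2} \cdot 42 \cdot \frac{1}{9770} = 24^{2} \cdot 42 \cdot \frac{1}{9770} = 576 \cdot 42 \cdot \frac{1}{9770} = 24192 \cdot \frac{1}{9770} = \frac{12096}{4885}$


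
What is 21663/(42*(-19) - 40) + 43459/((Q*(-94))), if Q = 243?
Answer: -132811222/4785399 ≈ -27.753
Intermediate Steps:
21663/(42*(-19) - 40) + 43459/((Q*(-94))) = 21663/(42*(-19) - 40) + 43459/((243*(-94))) = 21663/(-798 - 40) + 43459/(-22842) = 21663/(-838) + 43459*(-1/22842) = 21663*(-1/838) - 43459/22842 = -21663/838 - 43459/22842 = -132811222/4785399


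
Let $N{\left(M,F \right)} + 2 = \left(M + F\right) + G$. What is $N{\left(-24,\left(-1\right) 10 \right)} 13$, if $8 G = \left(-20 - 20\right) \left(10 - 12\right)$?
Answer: $-338$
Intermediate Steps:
$G = 10$ ($G = \frac{\left(-20 - 20\right) \left(10 - 12\right)}{8} = \frac{\left(-40\right) \left(-2\right)}{8} = \frac{1}{8} \cdot 80 = 10$)
$N{\left(M,F \right)} = 8 + F + M$ ($N{\left(M,F \right)} = -2 + \left(\left(M + F\right) + 10\right) = -2 + \left(\left(F + M\right) + 10\right) = -2 + \left(10 + F + M\right) = 8 + F + M$)
$N{\left(-24,\left(-1\right) 10 \right)} 13 = \left(8 - 10 - 24\right) 13 = \left(-26\right) 13 = -338$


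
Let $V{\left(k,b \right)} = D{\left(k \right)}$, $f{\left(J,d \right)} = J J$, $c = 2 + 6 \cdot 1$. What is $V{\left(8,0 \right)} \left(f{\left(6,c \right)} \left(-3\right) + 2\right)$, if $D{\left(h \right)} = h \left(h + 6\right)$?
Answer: $-11872$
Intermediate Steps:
$c = 8$ ($c = 2 + 6 = 8$)
$D{\left(h \right)} = h \left(6 + h\right)$
$f{\left(J,d \right)} = J^{2}$
$V{\left(k,b \right)} = k \left(6 + k\right)$
$V{\left(8,0 \right)} \left(f{\left(6,c \right)} \left(-3\right) + 2\right) = 8 \left(6 + 8\right) \left(6^{2} \left(-3\right) + 2\right) = 8 \cdot 14 \left(36 \left(-3\right) + 2\right) = 112 \left(-108 + 2\right) = 112 \left(-106\right) = -11872$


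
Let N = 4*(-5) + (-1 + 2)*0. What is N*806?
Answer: -16120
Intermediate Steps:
N = -20 (N = -20 + 1*0 = -20 + 0 = -20)
N*806 = -20*806 = -16120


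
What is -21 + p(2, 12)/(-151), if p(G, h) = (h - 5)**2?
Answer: -3220/151 ≈ -21.324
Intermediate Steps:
p(G, h) = (-5 + h)**2
-21 + p(2, 12)/(-151) = -21 + (-5 + 12)**2/(-151) = -21 - 1/151*7**2 = -21 - 1/151*49 = -21 - 49/151 = -3220/151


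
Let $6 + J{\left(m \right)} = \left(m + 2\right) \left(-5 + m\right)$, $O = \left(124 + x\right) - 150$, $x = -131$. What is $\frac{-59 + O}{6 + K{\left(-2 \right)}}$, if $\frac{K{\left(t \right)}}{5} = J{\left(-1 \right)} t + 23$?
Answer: $- \frac{216}{241} \approx -0.89627$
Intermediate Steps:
$O = -157$ ($O = \left(124 - 131\right) - 150 = -7 - 150 = -157$)
$J{\left(m \right)} = -6 + \left(-5 + m\right) \left(2 + m\right)$ ($J{\left(m \right)} = -6 + \left(m + 2\right) \left(-5 + m\right) = -6 + \left(2 + m\right) \left(-5 + m\right) = -6 + \left(-5 + m\right) \left(2 + m\right)$)
$K{\left(t \right)} = 115 - 60 t$ ($K{\left(t \right)} = 5 \left(\left(-16 + \left(-1\right)^{2} - -3\right) t + 23\right) = 5 \left(\left(-16 + 1 + 3\right) t + 23\right) = 5 \left(- 12 t + 23\right) = 5 \left(23 - 12 t\right) = 115 - 60 t$)
$\frac{-59 + O}{6 + K{\left(-2 \right)}} = \frac{-59 - 157}{6 + \left(115 - -120\right)} = - \frac{216}{6 + \left(115 + 120\right)} = - \frac{216}{6 + 235} = - \frac{216}{241}$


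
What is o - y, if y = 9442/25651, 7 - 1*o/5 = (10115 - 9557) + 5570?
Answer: -785058297/25651 ≈ -30605.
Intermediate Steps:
o = -30605 (o = 35 - 5*((10115 - 9557) + 5570) = 35 - 5*(558 + 5570) = 35 - 5*6128 = 35 - 30640 = -30605)
y = 9442/25651 (y = 9442*(1/25651) = 9442/25651 ≈ 0.36809)
o - y = -30605 - 1*9442/25651 = -30605 - 9442/25651 = -785058297/25651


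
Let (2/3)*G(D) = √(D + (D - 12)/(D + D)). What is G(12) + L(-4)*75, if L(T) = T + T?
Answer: -600 + 3*√3 ≈ -594.80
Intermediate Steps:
L(T) = 2*T
G(D) = 3*√(D + (-12 + D)/(2*D))/2 (G(D) = 3*√(D + (D - 12)/(D + D))/2 = 3*√(D + (-12 + D)/((2*D)))/2 = 3*√(D + (-12 + D)*(1/(2*D)))/2 = 3*√(D + (-12 + D)/(2*D))/2)
G(12) + L(-4)*75 = 3*√(2 - 24/12 + 4*12)/4 + (2*(-4))*75 = 3*√(2 - 24*1/12 + 48)/4 - 8*75 = 3*√(2 - 2 + 48)/4 - 600 = 3*√48/4 - 600 = 3*(4*√3)/4 - 600 = 3*√3 - 600 = -600 + 3*√3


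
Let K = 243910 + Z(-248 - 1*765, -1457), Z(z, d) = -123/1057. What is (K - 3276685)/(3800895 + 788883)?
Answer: -534273883/808565891 ≈ -0.66077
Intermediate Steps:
Z(z, d) = -123/1057 (Z(z, d) = -123*1/1057 = -123/1057)
K = 257812747/1057 (K = 243910 - 123/1057 = 257812747/1057 ≈ 2.4391e+5)
(K - 3276685)/(3800895 + 788883) = (257812747/1057 - 3276685)/(3800895 + 788883) = -3205643298/1057/4589778 = -3205643298/1057*1/4589778 = -534273883/808565891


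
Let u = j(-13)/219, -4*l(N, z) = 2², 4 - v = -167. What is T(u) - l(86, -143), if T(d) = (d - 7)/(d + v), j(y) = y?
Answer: 17945/18718 ≈ 0.95870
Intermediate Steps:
v = 171 (v = 4 - 1*(-167) = 4 + 167 = 171)
l(N, z) = -1 (l(N, z) = -¼*2² = -¼*4 = -1)
u = -13/219 ≈ -0.059361
T(d) = (-7 + d)/(171 + d) (T(d) = (d - 7)/(d + 171) = (-7 + d)/(171 + d))
T(u) - l(86, -143) = (-7 - 13/219)/(171 - 13/219) - 1*(-1) = -1546/219/(37436/219) + 1 = (219/37436)*(-1546/219) + 1 = -773/18718 + 1 = 17945/18718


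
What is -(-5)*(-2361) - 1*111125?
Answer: -122930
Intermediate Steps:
-(-5)*(-2361) - 1*111125 = -1*11805 - 111125 = -11805 - 111125 = -122930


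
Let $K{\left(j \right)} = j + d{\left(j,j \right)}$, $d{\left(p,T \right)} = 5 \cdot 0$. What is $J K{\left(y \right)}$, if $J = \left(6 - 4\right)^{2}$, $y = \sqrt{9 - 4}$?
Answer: $4 \sqrt{5} \approx 8.9443$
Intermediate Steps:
$d{\left(p,T \right)} = 0$
$y = \sqrt{5}$ ($y = \sqrt{9 - 4} = \sqrt{5} \approx 2.2361$)
$K{\left(j \right)} = j$ ($K{\left(j \right)} = j + 0 = j$)
$J = 4$ ($J = 2^{2} = 4$)
$J K{\left(y \right)} = 4 \sqrt{5}$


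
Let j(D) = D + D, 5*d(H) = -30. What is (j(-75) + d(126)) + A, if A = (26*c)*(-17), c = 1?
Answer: -598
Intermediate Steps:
d(H) = -6 (d(H) = (⅕)*(-30) = -6)
j(D) = 2*D
A = -442 (A = (26*1)*(-17) = 26*(-17) = -442)
(j(-75) + d(126)) + A = (2*(-75) - 6) - 442 = (-150 - 6) - 442 = -156 - 442 = -598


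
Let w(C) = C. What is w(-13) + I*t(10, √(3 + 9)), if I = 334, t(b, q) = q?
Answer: -13 + 668*√3 ≈ 1144.0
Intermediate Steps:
w(-13) + I*t(10, √(3 + 9)) = -13 + 334*√(3 + 9) = -13 + 334*√12 = -13 + 334*(2*√3) = -13 + 668*√3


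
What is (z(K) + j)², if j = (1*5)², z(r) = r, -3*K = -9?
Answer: 784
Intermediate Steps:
K = 3 (K = -⅓*(-9) = 3)
j = 25 (j = 5² = 25)
(z(K) + j)² = (3 + 25)² = 28² = 784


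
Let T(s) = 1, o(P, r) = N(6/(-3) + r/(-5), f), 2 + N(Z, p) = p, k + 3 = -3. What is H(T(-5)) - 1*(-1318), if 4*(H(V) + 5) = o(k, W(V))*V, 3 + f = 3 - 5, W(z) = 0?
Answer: 5245/4 ≈ 1311.3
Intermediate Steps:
k = -6 (k = -3 - 3 = -6)
f = -5 (f = -3 + (3 - 5) = -3 - 2 = -5)
N(Z, p) = -2 + p
o(P, r) = -7 (o(P, r) = -2 - 5 = -7)
H(V) = -5 - 7*V/4 (H(V) = -5 + (-7*V)/4 = -5 - 7*V/4)
H(T(-5)) - 1*(-1318) = (-5 - 7/4*1) - 1*(-1318) = (-5 - 7/4) + 1318 = -27/4 + 1318 = 5245/4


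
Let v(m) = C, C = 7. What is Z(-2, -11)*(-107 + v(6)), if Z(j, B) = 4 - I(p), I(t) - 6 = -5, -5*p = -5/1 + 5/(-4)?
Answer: -300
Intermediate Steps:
v(m) = 7
p = 5/4 (p = -(-5/1 + 5/(-4))/5 = -(-5*1 + 5*(-1/4))/5 = -(-5 - 5/4)/5 = -1/5*(-25/4) = 5/4 ≈ 1.2500)
I(t) = 1 (I(t) = 6 - 5 = 1)
Z(j, B) = 3 (Z(j, B) = 4 - 1*1 = 4 - 1 = 3)
Z(-2, -11)*(-107 + v(6)) = 3*(-107 + 7) = 3*(-100) = -300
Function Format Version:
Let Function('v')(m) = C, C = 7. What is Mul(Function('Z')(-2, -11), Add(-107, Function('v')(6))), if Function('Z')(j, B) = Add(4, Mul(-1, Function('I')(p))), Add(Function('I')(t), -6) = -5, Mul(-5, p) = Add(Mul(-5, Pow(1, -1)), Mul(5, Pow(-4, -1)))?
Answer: -300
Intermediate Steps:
Function('v')(m) = 7
p = Rational(5, 4) (p = Mul(Rational(-1, 5), Add(Mul(-5, Pow(1, -1)), Mul(5, Pow(-4, -1)))) = Mul(Rational(-1, 5), Add(Mul(-5, 1), Mul(5, Rational(-1, 4)))) = Mul(Rational(-1, 5), Add(-5, Rational(-5, 4))) = Mul(Rational(-1, 5), Rational(-25, 4)) = Rational(5, 4) ≈ 1.2500)
Function('I')(t) = 1 (Function('I')(t) = Add(6, -5) = 1)
Function('Z')(j, B) = 3 (Function('Z')(j, B) = Add(4, Mul(-1, 1)) = Add(4, -1) = 3)
Mul(Function('Z')(-2, -11), Add(-107, Function('v')(6))) = Mul(3, Add(-107, 7)) = Mul(3, -100) = -300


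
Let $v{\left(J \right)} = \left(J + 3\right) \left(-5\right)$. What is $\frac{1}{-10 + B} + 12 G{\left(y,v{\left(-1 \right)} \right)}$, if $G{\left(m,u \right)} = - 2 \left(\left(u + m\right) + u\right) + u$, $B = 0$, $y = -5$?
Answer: $\frac{4799}{10} \approx 479.9$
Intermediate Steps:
$v{\left(J \right)} = -15 - 5 J$ ($v{\left(J \right)} = \left(3 + J\right) \left(-5\right) = -15 - 5 J$)
$G{\left(m,u \right)} = - 3 u - 2 m$ ($G{\left(m,u \right)} = - 2 \left(\left(m + u\right) + u\right) + u = - 2 \left(m + 2 u\right) + u = \left(- 4 u - 2 m\right) + u = - 3 u - 2 m$)
$\frac{1}{-10 + B} + 12 G{\left(y,v{\left(-1 \right)} \right)} = \frac{1}{-10 + 0} + 12 \left(- 3 \left(-15 - -5\right) - -10\right) = \frac{1}{-10} + 12 \left(- 3 \left(-15 + 5\right) + 10\right) = - \frac{1}{10} + 12 \left(\left(-3\right) \left(-10\right) + 10\right) = - \frac{1}{10} + 12 \left(30 + 10\right) = - \frac{1}{10} + 12 \cdot 40 = - \frac{1}{10} + 480 = \frac{4799}{10}$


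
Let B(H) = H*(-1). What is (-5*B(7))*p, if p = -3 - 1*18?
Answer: -735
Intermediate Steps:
B(H) = -H
p = -21 (p = -3 - 18 = -21)
(-5*B(7))*p = -(-5)*7*(-21) = -5*(-7)*(-21) = 35*(-21) = -735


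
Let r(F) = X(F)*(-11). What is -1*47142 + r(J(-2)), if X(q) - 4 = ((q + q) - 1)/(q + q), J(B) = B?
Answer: -188799/4 ≈ -47200.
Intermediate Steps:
X(q) = 4 + (-1 + 2*q)/(2*q) (X(q) = 4 + ((q + q) - 1)/(q + q) = 4 + (2*q - 1)/((2*q)) = 4 + (-1 + 2*q)*(1/(2*q)) = 4 + (-1 + 2*q)/(2*q))
r(F) = -55 + 11/(2*F) (r(F) = (5 - 1/(2*F))*(-11) = -55 + 11/(2*F))
-1*47142 + r(J(-2)) = -1*47142 + (-55 + (11/2)/(-2)) = -47142 + (-55 + (11/2)*(-1/2)) = -47142 + (-55 - 11/4) = -47142 - 231/4 = -188799/4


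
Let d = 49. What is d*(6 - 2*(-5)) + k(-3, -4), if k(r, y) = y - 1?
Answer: 779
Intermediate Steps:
k(r, y) = -1 + y
d*(6 - 2*(-5)) + k(-3, -4) = 49*(6 - 2*(-5)) + (-1 - 4) = 49*(6 + 10) - 5 = 49*16 - 5 = 784 - 5 = 779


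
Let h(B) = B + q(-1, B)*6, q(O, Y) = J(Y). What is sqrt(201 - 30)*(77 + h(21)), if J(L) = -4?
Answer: 222*sqrt(19) ≈ 967.68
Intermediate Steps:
q(O, Y) = -4
h(B) = -24 + B (h(B) = B - 4*6 = B - 24 = -24 + B)
sqrt(201 - 30)*(77 + h(21)) = sqrt(201 - 30)*(77 + (-24 + 21)) = sqrt(171)*(77 - 3) = (3*sqrt(19))*74 = 222*sqrt(19)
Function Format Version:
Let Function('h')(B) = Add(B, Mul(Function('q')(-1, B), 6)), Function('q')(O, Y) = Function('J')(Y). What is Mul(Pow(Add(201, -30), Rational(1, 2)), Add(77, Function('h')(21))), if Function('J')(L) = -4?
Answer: Mul(222, Pow(19, Rational(1, 2))) ≈ 967.68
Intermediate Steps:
Function('q')(O, Y) = -4
Function('h')(B) = Add(-24, B) (Function('h')(B) = Add(B, Mul(-4, 6)) = Add(B, -24) = Add(-24, B))
Mul(Pow(Add(201, -30), Rational(1, 2)), Add(77, Function('h')(21))) = Mul(Pow(Add(201, -30), Rational(1, 2)), Add(77, Add(-24, 21))) = Mul(Pow(171, Rational(1, 2)), Add(77, -3)) = Mul(Mul(3, Pow(19, Rational(1, 2))), 74) = Mul(222, Pow(19, Rational(1, 2)))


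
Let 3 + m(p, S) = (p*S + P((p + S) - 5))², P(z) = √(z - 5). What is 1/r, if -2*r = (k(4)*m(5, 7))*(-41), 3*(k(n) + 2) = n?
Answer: -459/7627927 + 105*√2/30511708 ≈ -5.5307e-5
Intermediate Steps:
P(z) = √(-5 + z)
k(n) = -2 + n/3
m(p, S) = -3 + (√(-10 + S + p) + S*p)² (m(p, S) = -3 + (p*S + √(-5 + ((p + S) - 5)))² = -3 + (S*p + √(-5 + ((S + p) - 5)))² = -3 + (S*p + √(-5 + (-5 + S + p)))² = -3 + (S*p + √(-10 + S + p))² = -3 + (√(-10 + S + p) + S*p)²)
r = 41 - 41*(35 + √2)²/3 (r = -(-2 + (⅓)*4)*(-3 + (√(-10 + 7 + 5) + 7*5)²)*(-41)/2 = -(-2 + 4/3)*(-3 + (√2 + 35)²)*(-41)/2 = -(-2*(-3 + (35 + √2)²)/3)*(-41)/2 = -(2 - 2*(35 + √2)²/3)*(-41)/2 = -(-82 + 82*(35 + √2)²/3)/2 = 41 - 41*(35 + √2)²/3 ≈ -18081.)
1/r = 1/(-16728 - 2870*√2/3)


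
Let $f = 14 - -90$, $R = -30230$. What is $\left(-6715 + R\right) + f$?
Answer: $-36841$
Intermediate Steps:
$f = 104$ ($f = 14 + 90 = 104$)
$\left(-6715 + R\right) + f = \left(-6715 - 30230\right) + 104 = -36945 + 104 = -36841$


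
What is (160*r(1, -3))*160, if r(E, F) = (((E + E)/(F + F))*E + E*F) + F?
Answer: -486400/3 ≈ -1.6213e+5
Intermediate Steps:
r(E, F) = F + E*F + E²/F (r(E, F) = (((2*E)/((2*F)))*E + E*F) + F = (((2*E)*(1/(2*F)))*E + E*F) + F = ((E/F)*E + E*F) + F = (E²/F + E*F) + F = (E*F + E²/F) + F = F + E*F + E²/F)
(160*r(1, -3))*160 = (160*(-3 + 1*(-3) + 1²/(-3)))*160 = (160*(-3 - 3 + 1*(-⅓)))*160 = (160*(-3 - 3 - ⅓))*160 = (160*(-19/3))*160 = -3040/3*160 = -486400/3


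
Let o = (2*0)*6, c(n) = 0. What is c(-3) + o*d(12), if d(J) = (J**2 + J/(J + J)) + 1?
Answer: 0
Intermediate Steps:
o = 0 (o = 0*6 = 0)
d(J) = 3/2 + J**2 (d(J) = (J**2 + J/((2*J))) + 1 = (J**2 + (1/(2*J))*J) + 1 = (J**2 + 1/2) + 1 = (1/2 + J**2) + 1 = 3/2 + J**2)
c(-3) + o*d(12) = 0 + 0*(3/2 + 12**2) = 0 + 0*(3/2 + 144) = 0 + 0*(291/2) = 0 + 0 = 0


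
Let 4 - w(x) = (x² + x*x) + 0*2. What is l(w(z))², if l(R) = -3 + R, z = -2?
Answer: 49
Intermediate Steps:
w(x) = 4 - 2*x² (w(x) = 4 - ((x² + x*x) + 0*2) = 4 - ((x² + x²) + 0) = 4 - (2*x² + 0) = 4 - 2*x²)
l(w(z))² = (-3 + (4 - 2*(-2)²))² = (-3 + (4 - 2*4))² = (-3 + (4 - 8))² = (-3 - 4)² = (-7)² = 49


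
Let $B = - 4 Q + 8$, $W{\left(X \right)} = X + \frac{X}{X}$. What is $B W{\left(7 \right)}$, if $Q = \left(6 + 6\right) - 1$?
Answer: $-288$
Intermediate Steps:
$Q = 11$ ($Q = 12 - 1 = 11$)
$W{\left(X \right)} = 1 + X$ ($W{\left(X \right)} = X + 1 = 1 + X$)
$B = -36$ ($B = \left(-4\right) 11 + 8 = -44 + 8 = -36$)
$B W{\left(7 \right)} = - 36 \left(1 + 7\right) = \left(-36\right) 8 = -288$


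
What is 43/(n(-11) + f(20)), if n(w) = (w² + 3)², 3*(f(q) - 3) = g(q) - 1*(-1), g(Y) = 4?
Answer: 129/46142 ≈ 0.0027957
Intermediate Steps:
f(q) = 14/3 (f(q) = 3 + (4 - 1*(-1))/3 = 3 + (4 + 1)/3 = 3 + (⅓)*5 = 3 + 5/3 = 14/3)
n(w) = (3 + w²)²
43/(n(-11) + f(20)) = 43/((3 + (-11)²)² + 14/3) = 43/((3 + 121)² + 14/3) = 43/(124² + 14/3) = 43/(15376 + 14/3) = 43/(46142/3) = (3/46142)*43 = 129/46142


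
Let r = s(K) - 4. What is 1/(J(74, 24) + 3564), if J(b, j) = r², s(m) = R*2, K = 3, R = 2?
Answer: 1/3564 ≈ 0.00028058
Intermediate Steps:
s(m) = 4 (s(m) = 2*2 = 4)
r = 0 (r = 4 - 4 = 0)
J(b, j) = 0 (J(b, j) = 0² = 0)
1/(J(74, 24) + 3564) = 1/(0 + 3564) = 1/3564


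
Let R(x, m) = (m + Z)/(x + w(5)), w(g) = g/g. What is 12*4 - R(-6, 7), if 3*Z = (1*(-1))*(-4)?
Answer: 149/3 ≈ 49.667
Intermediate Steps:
w(g) = 1
Z = 4/3 (Z = ((1*(-1))*(-4))/3 = (-1*(-4))/3 = (⅓)*4 = 4/3 ≈ 1.3333)
R(x, m) = (4/3 + m)/(1 + x) (R(x, m) = (m + 4/3)/(x + 1) = (4/3 + m)/(1 + x))
12*4 - R(-6, 7) = 12*4 - (4/3 + 7)/(1 - 6) = 48 - 25/((-5)*3) = 48 - (-1)*25/(5*3) = 48 - 1*(-5/3) = 48 + 5/3 = 149/3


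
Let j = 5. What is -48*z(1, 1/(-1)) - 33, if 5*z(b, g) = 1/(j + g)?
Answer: -177/5 ≈ -35.400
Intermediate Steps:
z(b, g) = 1/(5*(5 + g))
-48*z(1, 1/(-1)) - 33 = -48/(5*(5 + 1/(-1))) - 33 = -48/(5*(5 + 1*(-1))) - 33 = -48/(5*(5 - 1)) - 33 = -48/(5*4) - 33 = -48*1/20 - 33 = -12/5 - 33 = -177/5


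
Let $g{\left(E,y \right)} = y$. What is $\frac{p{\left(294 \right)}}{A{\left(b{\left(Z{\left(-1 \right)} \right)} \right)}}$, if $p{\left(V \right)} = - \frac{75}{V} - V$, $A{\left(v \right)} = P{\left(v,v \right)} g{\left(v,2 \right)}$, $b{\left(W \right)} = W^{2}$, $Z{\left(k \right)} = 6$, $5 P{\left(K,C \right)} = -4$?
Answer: $\frac{144185}{784} \approx 183.91$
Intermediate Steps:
$P{\left(K,C \right)} = - \frac{4}{5}$ ($P{\left(K,C \right)} = \frac{1}{5} \left(-4\right) = - \frac{4}{5}$)
$A{\left(v \right)} = - \frac{8}{5}$ ($A{\left(v \right)} = \left(- \frac{4}{5}\right) 2 = - \frac{8}{5}$)
$p{\left(V \right)} = - V - \frac{75}{V}$
$\frac{p{\left(294 \right)}}{A{\left(b{\left(Z{\left(-1 \right)} \right)} \right)}} = \frac{\left(-1\right) 294 - \frac{75}{294}}{- \frac{8}{5}} = \left(-294 - \frac{25}{98}\right) \left(- \frac{5}{8}\right) = \left(- \frac{28837}{98}\right) \left(- \frac{5}{8}\right) = \frac{144185}{784}$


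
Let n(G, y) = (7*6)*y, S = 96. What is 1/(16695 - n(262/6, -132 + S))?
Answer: 1/18207 ≈ 5.4924e-5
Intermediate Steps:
n(G, y) = 42*y
1/(16695 - n(262/6, -132 + S)) = 1/(16695 - 42*(-132 + 96)) = 1/(16695 - 42*(-36)) = 1/(16695 - 1*(-1512)) = 1/(16695 + 1512) = 1/18207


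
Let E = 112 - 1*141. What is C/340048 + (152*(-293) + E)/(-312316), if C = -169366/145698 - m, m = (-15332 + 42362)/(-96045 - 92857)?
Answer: 1861946250583746727/13048980634221366072 ≈ 0.14269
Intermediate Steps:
E = -29 (E = 112 - 141 = -29)
m = -13515/94451 (m = 27030/(-188902) = 27030*(-1/188902) = -13515/94451 ≈ -0.14309)
C = -1001977114/982951557 (C = -169366/145698 - 1*(-13515/94451) = -169366*1/145698 + 13515/94451 = -84683/72849 + 13515/94451 = -1001977114/982951557 ≈ -1.0194)
C/340048 + (152*(-293) + E)/(-312316) = -1001977114/982951557/340048 + (152*(-293) - 29)/(-312316) = -1001977114/982951557*1/340048 + (-44536 - 29)*(-1/312316) = -500988557/167125355527368 - 44565*(-1/312316) = -500988557/167125355527368 + 44565/312316 = 1861946250583746727/13048980634221366072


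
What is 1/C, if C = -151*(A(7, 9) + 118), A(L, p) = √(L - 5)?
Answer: -59/1051111 + √2/2102222 ≈ -5.5458e-5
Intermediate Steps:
A(L, p) = √(-5 + L)
C = -17818 - 151*√2 (C = -151*(√(-5 + 7) + 118) = -151*(√2 + 118) = -151*(118 + √2) = -17818 - 151*√2 ≈ -18032.)
1/C = 1/(-17818 - 151*√2)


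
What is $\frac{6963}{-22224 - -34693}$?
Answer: $\frac{6963}{12469} \approx 0.55842$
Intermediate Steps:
$\frac{6963}{-22224 - -34693} = \frac{6963}{-22224 + 34693} = \frac{6963}{12469}$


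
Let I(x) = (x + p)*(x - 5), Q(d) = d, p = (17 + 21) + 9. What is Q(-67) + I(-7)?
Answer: -547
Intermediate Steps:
p = 47 (p = 38 + 9 = 47)
I(x) = (-5 + x)*(47 + x) (I(x) = (x + 47)*(x - 5) = (47 + x)*(-5 + x) = (-5 + x)*(47 + x))
Q(-67) + I(-7) = -67 + (-235 + (-7)² + 42*(-7)) = -67 + (-235 + 49 - 294) = -67 - 480 = -547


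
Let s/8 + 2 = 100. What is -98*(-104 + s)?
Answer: -66640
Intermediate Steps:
s = 784 (s = -16 + 8*100 = -16 + 800 = 784)
-98*(-104 + s) = -98*(-104 + 784) = -98*680 = -66640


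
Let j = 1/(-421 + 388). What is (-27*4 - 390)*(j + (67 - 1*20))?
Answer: -257300/11 ≈ -23391.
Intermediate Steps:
j = -1/33 (j = 1/(-33) = -1/33 ≈ -0.030303)
(-27*4 - 390)*(j + (67 - 1*20)) = (-27*4 - 390)*(-1/33 + (67 - 1*20)) = (-108 - 390)*(-1/33 + (67 - 20)) = -498*(-1/33 + 47) = -498*1550/33 = -257300/11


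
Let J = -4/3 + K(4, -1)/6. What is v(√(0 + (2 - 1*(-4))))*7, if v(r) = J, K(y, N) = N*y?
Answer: -14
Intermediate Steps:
J = -2 (J = -4/3 - 1*4/6 = -4*⅓ - 4*⅙ = -4/3 - ⅔ = -2)
v(r) = -2
v(√(0 + (2 - 1*(-4))))*7 = -2*7 = -14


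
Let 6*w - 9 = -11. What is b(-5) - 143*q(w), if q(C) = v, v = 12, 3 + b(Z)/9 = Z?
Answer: -1788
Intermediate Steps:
w = -⅓ (w = 3/2 + (⅙)*(-11) = 3/2 - 11/6 = -⅓ ≈ -0.33333)
b(Z) = -27 + 9*Z
q(C) = 12
b(-5) - 143*q(w) = (-27 + 9*(-5)) - 143*12 = (-27 - 45) - 1716 = -72 - 1716 = -1788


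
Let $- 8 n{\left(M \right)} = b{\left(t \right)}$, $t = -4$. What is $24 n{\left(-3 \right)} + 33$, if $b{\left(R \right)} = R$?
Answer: $45$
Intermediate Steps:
$n{\left(M \right)} = \frac{1}{2}$ ($n{\left(M \right)} = \left(- \frac{1}{8}\right) \left(-4\right) = \frac{1}{2}$)
$24 n{\left(-3 \right)} + 33 = 24 \cdot \frac{1}{2} + 33 = 12 + 33 = 45$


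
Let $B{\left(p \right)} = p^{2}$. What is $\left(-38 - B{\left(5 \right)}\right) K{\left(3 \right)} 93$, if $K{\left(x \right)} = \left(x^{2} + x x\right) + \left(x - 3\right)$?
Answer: $-105462$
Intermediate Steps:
$K{\left(x \right)} = -3 + x + 2 x^{2}$ ($K{\left(x \right)} = \left(x^{2} + x^{2}\right) + \left(-3 + x\right) = 2 x^{2} + \left(-3 + x\right) = -3 + x + 2 x^{2}$)
$\left(-38 - B{\left(5 \right)}\right) K{\left(3 \right)} 93 = \left(-38 - 5^{2}\right) \left(-3 + 3 + 2 \cdot 3^{2}\right) 93 = \left(-38 - 25\right) \left(-3 + 3 + 2 \cdot 9\right) 93 = \left(-38 - 25\right) \left(-3 + 3 + 18\right) 93 = \left(-63\right) 18 \cdot 93 = \left(-1134\right) 93 = -105462$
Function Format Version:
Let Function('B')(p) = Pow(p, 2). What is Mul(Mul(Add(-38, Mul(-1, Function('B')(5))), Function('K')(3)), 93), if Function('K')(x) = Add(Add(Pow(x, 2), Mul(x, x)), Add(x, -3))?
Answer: -105462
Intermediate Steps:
Function('K')(x) = Add(-3, x, Mul(2, Pow(x, 2))) (Function('K')(x) = Add(Add(Pow(x, 2), Pow(x, 2)), Add(-3, x)) = Add(Mul(2, Pow(x, 2)), Add(-3, x)) = Add(-3, x, Mul(2, Pow(x, 2))))
Mul(Mul(Add(-38, Mul(-1, Function('B')(5))), Function('K')(3)), 93) = Mul(Mul(Add(-38, Mul(-1, Pow(5, 2))), Add(-3, 3, Mul(2, Pow(3, 2)))), 93) = Mul(Mul(Add(-38, Mul(-1, 25)), Add(-3, 3, Mul(2, 9))), 93) = Mul(Mul(Add(-38, -25), Add(-3, 3, 18)), 93) = Mul(Mul(-63, 18), 93) = Mul(-1134, 93) = -105462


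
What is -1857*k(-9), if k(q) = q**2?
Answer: -150417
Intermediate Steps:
-1857*k(-9) = -1857*(-9)**2 = -1857*81 = -150417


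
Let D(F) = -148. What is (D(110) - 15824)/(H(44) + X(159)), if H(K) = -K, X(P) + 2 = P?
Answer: -15972/113 ≈ -141.35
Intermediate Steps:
X(P) = -2 + P
(D(110) - 15824)/(H(44) + X(159)) = (-148 - 15824)/(-1*44 + (-2 + 159)) = -15972/(-44 + 157) = -15972/113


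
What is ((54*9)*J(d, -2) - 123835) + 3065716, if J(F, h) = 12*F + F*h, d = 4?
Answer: 2961321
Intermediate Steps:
((54*9)*J(d, -2) - 123835) + 3065716 = ((54*9)*(4*(12 - 2)) - 123835) + 3065716 = (486*(4*10) - 123835) + 3065716 = (486*40 - 123835) + 3065716 = (19440 - 123835) + 3065716 = -104395 + 3065716 = 2961321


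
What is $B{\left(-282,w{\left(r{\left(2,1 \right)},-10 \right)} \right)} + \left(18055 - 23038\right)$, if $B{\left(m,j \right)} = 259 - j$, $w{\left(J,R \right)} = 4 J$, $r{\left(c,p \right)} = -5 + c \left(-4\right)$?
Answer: $-4672$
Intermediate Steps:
$r{\left(c,p \right)} = -5 - 4 c$
$B{\left(-282,w{\left(r{\left(2,1 \right)},-10 \right)} \right)} + \left(18055 - 23038\right) = \left(259 - 4 \left(-5 - 8\right)\right) + \left(18055 - 23038\right) = \left(259 - 4 \left(-5 - 8\right)\right) - 4983 = \left(259 - 4 \left(-13\right)\right) - 4983 = \left(259 - -52\right) - 4983 = \left(259 + 52\right) - 4983 = 311 - 4983 = -4672$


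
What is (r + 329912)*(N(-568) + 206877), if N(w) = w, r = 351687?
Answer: 140620008091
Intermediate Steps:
(r + 329912)*(N(-568) + 206877) = (351687 + 329912)*(-568 + 206877) = 681599*206309 = 140620008091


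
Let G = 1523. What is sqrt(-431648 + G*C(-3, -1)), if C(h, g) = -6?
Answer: I*sqrt(440786) ≈ 663.92*I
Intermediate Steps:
sqrt(-431648 + G*C(-3, -1)) = sqrt(-431648 + 1523*(-6)) = sqrt(-431648 - 9138) = sqrt(-440786) = I*sqrt(440786)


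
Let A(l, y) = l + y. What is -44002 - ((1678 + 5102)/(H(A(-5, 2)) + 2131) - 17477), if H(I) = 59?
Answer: -1936551/73 ≈ -26528.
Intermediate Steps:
-44002 - ((1678 + 5102)/(H(A(-5, 2)) + 2131) - 17477) = -44002 - ((1678 + 5102)/(59 + 2131) - 17477) = -44002 - (6780/2190 - 17477) = -44002 - (6780*(1/2190) - 17477) = -44002 - (226/73 - 17477) = -44002 - 1*(-1275595/73) = -44002 + 1275595/73 = -1936551/73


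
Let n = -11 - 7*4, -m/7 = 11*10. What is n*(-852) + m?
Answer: 32458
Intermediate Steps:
m = -770 (m = -77*10 = -7*110 = -770)
n = -39 (n = -11 - 28 = -39)
n*(-852) + m = -39*(-852) - 770 = 33228 - 770 = 32458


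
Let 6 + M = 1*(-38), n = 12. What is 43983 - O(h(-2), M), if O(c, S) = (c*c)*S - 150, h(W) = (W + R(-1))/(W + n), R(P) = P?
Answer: 1103424/25 ≈ 44137.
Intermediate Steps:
h(W) = (-1 + W)/(12 + W) (h(W) = (W - 1)/(W + 12) = (-1 + W)/(12 + W))
M = -44 (M = -6 + 1*(-38) = -6 - 38 = -44)
O(c, S) = -150 + S*c² (O(c, S) = c²*S - 150 = S*c² - 150 = -150 + S*c²)
43983 - O(h(-2), M) = 43983 - (-150 - 44*(-1 - 2)²/(12 - 2)²) = 43983 - (-150 - 44*(-3/10)²) = 43983 - (-150 - 44*9/100) = 43983 - (-150 - 99/25) = 43983 - 1*(-3849/25) = 43983 + 3849/25 = 1103424/25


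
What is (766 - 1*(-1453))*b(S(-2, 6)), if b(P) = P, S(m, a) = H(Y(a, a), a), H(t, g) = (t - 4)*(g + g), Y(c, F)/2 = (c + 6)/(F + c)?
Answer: -53256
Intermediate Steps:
Y(c, F) = 2*(6 + c)/(F + c) (Y(c, F) = 2*((c + 6)/(F + c)) = 2*((6 + c)/(F + c)) = 2*(6 + c)/(F + c))
H(t, g) = 2*g*(-4 + t) (H(t, g) = (-4 + t)*(2*g) = 2*g*(-4 + t))
S(m, a) = 2*a*(-4 + (6 + a)/a) (S(m, a) = 2*a*(-4 + 2*(6 + a)/(a + a)) = 2*a*(-4 + 2*(6 + a)/((2*a))) = 2*a*(-4 + 2*(1/(2*a))*(6 + a)) = 2*a*(-4 + (6 + a)/a))
(766 - 1*(-1453))*b(S(-2, 6)) = (766 - 1*(-1453))*(12 - 6*6) = (766 + 1453)*(12 - 36) = 2219*(-24) = -53256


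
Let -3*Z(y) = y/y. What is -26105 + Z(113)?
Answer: -78316/3 ≈ -26105.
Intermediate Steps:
Z(y) = -⅓ (Z(y) = -y/(3*y) = -⅓*1 = -⅓)
-26105 + Z(113) = -26105 - ⅓ = -78316/3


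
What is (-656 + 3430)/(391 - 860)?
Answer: -2774/469 ≈ -5.9147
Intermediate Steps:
(-656 + 3430)/(391 - 860) = 2774/(-469) = 2774*(-1/469) = -2774/469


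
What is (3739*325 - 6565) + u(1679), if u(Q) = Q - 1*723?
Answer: 1209566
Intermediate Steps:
u(Q) = -723 + Q (u(Q) = Q - 723 = -723 + Q)
(3739*325 - 6565) + u(1679) = (3739*325 - 6565) + (-723 + 1679) = (1215175 - 6565) + 956 = 1208610 + 956 = 1209566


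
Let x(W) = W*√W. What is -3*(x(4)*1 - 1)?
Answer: -21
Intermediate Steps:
x(W) = W^(3/2)
-3*(x(4)*1 - 1) = -3*(4^(3/2)*1 - 1) = -3*(8*1 - 1) = -3*(8 - 1) = -3*7 = -21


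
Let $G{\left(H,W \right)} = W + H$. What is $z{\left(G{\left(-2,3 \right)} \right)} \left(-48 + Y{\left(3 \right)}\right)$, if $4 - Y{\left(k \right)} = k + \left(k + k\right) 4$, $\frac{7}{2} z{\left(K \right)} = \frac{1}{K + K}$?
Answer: $- \frac{71}{7} \approx -10.143$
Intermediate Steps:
$G{\left(H,W \right)} = H + W$
$z{\left(K \right)} = \frac{1}{7 K}$ ($z{\left(K \right)} = \frac{2}{7 \left(K + K\right)} = \frac{2}{7 \cdot 2 K} = \frac{2 \frac{1}{2 K}}{7} = \frac{1}{7 K}$)
$Y{\left(k \right)} = 4 - 9 k$ ($Y{\left(k \right)} = 4 - \left(k + \left(k + k\right) 4\right) = 4 - \left(k + 2 k 4\right) = 4 - \left(k + 8 k\right) = 4 - 9 k$)
$z{\left(G{\left(-2,3 \right)} \right)} \left(-48 + Y{\left(3 \right)}\right) = \frac{1}{7 \left(-2 + 3\right)} \left(-48 + \left(4 - 27\right)\right) = \frac{1}{7 \cdot 1} \left(-48 + \left(4 - 27\right)\right) = \frac{1}{7} \cdot 1 \left(-48 - 23\right) = \frac{1}{7} \left(-71\right) = - \frac{71}{7}$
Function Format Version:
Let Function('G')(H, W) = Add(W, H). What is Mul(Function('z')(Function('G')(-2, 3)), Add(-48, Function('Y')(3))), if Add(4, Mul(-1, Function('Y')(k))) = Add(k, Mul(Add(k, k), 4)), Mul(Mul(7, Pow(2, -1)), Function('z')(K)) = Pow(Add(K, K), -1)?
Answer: Rational(-71, 7) ≈ -10.143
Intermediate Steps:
Function('G')(H, W) = Add(H, W)
Function('z')(K) = Mul(Rational(1, 7), Pow(K, -1)) (Function('z')(K) = Mul(Rational(2, 7), Pow(Add(K, K), -1)) = Mul(Rational(2, 7), Pow(Mul(2, K), -1)) = Mul(Rational(2, 7), Mul(Rational(1, 2), Pow(K, -1))) = Mul(Rational(1, 7), Pow(K, -1)))
Function('Y')(k) = Add(4, Mul(-9, k)) (Function('Y')(k) = Add(4, Mul(-1, Add(k, Mul(Add(k, k), 4)))) = Add(4, Mul(-1, Add(k, Mul(Mul(2, k), 4)))) = Add(4, Mul(-1, Add(k, Mul(8, k)))) = Add(4, Mul(-1, Mul(9, k))) = Add(4, Mul(-9, k)))
Mul(Function('z')(Function('G')(-2, 3)), Add(-48, Function('Y')(3))) = Mul(Mul(Rational(1, 7), Pow(Add(-2, 3), -1)), Add(-48, Add(4, Mul(-9, 3)))) = Mul(Mul(Rational(1, 7), Pow(1, -1)), Add(-48, Add(4, -27))) = Mul(Mul(Rational(1, 7), 1), Add(-48, -23)) = Mul(Rational(1, 7), -71) = Rational(-71, 7)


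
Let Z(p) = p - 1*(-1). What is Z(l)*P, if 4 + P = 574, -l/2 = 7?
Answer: -7410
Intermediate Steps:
l = -14 (l = -2*7 = -14)
P = 570 (P = -4 + 574 = 570)
Z(p) = 1 + p (Z(p) = p + 1 = 1 + p)
Z(l)*P = (1 - 14)*570 = -13*570 = -7410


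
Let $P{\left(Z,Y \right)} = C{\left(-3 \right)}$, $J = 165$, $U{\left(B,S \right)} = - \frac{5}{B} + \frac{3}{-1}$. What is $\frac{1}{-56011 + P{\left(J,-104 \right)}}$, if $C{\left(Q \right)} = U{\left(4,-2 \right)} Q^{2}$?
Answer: $- \frac{4}{224197} \approx -1.7841 \cdot 10^{-5}$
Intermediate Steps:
$U{\left(B,S \right)} = -3 - \frac{5}{B}$ ($U{\left(B,S \right)} = - \frac{5}{B} + 3 \left(-1\right) = - \frac{5}{B} - 3 = -3 - \frac{5}{B}$)
$C{\left(Q \right)} = - \frac{17 Q^{2}}{4}$ ($C{\left(Q \right)} = \left(-3 - \frac{5}{4}\right) Q^{2} = - \frac{17 Q^{2}}{4}$)
$P{\left(Z,Y \right)} = - \frac{153}{4}$ ($P{\left(Z,Y \right)} = - \frac{17 \left(-3\right)^{2}}{4} = \left(- \frac{17}{4}\right) 9 = - \frac{153}{4}$)
$\frac{1}{-56011 + P{\left(J,-104 \right)}} = \frac{1}{-56011 - \frac{153}{4}} = \frac{1}{- \frac{224197}{4}} = - \frac{4}{224197}$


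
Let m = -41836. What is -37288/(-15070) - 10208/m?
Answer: 214226916/78808565 ≈ 2.7183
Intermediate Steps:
-37288/(-15070) - 10208/m = -37288/(-15070) - 10208/(-41836) = -37288*(-1/15070) - 10208*(-1/41836) = 18644/7535 + 2552/10459 = 214226916/78808565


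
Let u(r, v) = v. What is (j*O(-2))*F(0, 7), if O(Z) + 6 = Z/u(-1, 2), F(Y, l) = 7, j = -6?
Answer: 294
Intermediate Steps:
O(Z) = -6 + Z/2
(j*O(-2))*F(0, 7) = -6*(-6 + (½)*(-2))*7 = -6*(-6 - 1)*7 = -6*(-7)*7 = 42*7 = 294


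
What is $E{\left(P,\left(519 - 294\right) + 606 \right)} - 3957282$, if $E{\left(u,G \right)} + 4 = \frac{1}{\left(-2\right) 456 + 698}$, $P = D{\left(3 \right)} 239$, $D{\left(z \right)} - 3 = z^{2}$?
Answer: $- \frac{846859205}{214} \approx -3.9573 \cdot 10^{6}$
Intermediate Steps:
$D{\left(z \right)} = 3 + z^{2}$
$P = 2868$ ($P = \left(3 + 3^{2}\right) 239 = \left(3 + 9\right) 239 = 12 \cdot 239 = 2868$)
$E{\left(u,G \right)} = - \frac{857}{214}$ ($E{\left(u,G \right)} = -4 + \frac{1}{\left(-2\right) 456 + 698} = -4 + \frac{1}{-912 + 698} = -4 + \frac{1}{-214} = -4 - \frac{1}{214} = - \frac{857}{214}$)
$E{\left(P,\left(519 - 294\right) + 606 \right)} - 3957282 = - \frac{857}{214} - 3957282 = - \frac{846859205}{214}$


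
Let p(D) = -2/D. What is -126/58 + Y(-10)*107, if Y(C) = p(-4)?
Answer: 2977/58 ≈ 51.328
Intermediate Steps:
Y(C) = 1/2 (Y(C) = -2/(-4) = -2*(-1/4) = 1/2)
-126/58 + Y(-10)*107 = -126/58 + (1/2)*107 = -126*1/58 + 107/2 = -63/29 + 107/2 = 2977/58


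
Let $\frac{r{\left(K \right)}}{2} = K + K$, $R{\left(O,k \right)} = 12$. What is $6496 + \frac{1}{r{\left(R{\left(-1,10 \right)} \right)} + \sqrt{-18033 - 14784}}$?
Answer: $\frac{76048688}{11707} - \frac{i \sqrt{32817}}{35121} \approx 6496.0 - 0.005158 i$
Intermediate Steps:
$r{\left(K \right)} = 4 K$ ($r{\left(K \right)} = 2 \left(K + K\right) = 2 \cdot 2 K = 4 K$)
$6496 + \frac{1}{r{\left(R{\left(-1,10 \right)} \right)} + \sqrt{-18033 - 14784}} = 6496 + \frac{1}{4 \cdot 12 + \sqrt{-18033 - 14784}} = 6496 + \frac{1}{48 + \sqrt{-32817}} = 6496 + \frac{1}{48 + i \sqrt{32817}}$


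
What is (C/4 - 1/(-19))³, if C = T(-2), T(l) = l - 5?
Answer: -2146689/438976 ≈ -4.8902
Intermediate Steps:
T(l) = -5 + l
C = -7 (C = -5 - 2 = -7)
(C/4 - 1/(-19))³ = (-7/4 - 1/(-19))³ = (-7*¼ - 1*(-1/19))³ = (-7/4 + 1/19)³ = (-129/76)³ = -2146689/438976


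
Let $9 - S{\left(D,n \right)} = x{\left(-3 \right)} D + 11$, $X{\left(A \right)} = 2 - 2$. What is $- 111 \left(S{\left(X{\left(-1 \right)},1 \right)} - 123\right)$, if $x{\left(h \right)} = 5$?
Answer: $13875$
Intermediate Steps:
$X{\left(A \right)} = 0$ ($X{\left(A \right)} = 2 - 2 = 0$)
$S{\left(D,n \right)} = -2 - 5 D$ ($S{\left(D,n \right)} = 9 - \left(5 D + 11\right) = 9 - \left(11 + 5 D\right) = -2 - 5 D$)
$- 111 \left(S{\left(X{\left(-1 \right)},1 \right)} - 123\right) = - 111 \left(\left(-2 - 0\right) - 123\right) = - 111 \left(\left(-2 + 0\right) - 123\right) = - 111 \left(-2 - 123\right) = \left(-111\right) \left(-125\right) = 13875$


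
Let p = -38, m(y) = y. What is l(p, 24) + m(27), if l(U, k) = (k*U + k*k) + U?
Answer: -347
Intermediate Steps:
l(U, k) = U + k**2 + U*k (l(U, k) = (U*k + k**2) + U = (k**2 + U*k) + U = U + k**2 + U*k)
l(p, 24) + m(27) = (-38 + 24**2 - 38*24) + 27 = (-38 + 576 - 912) + 27 = -374 + 27 = -347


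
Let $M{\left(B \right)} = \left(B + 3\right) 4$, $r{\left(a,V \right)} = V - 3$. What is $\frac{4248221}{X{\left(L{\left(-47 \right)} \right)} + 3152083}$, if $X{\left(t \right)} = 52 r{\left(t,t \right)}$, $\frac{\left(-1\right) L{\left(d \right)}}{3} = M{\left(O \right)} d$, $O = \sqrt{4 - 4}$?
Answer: $\frac{4248221}{3239911} \approx 1.3112$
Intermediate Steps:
$r{\left(a,V \right)} = -3 + V$
$O = 0$ ($O = \sqrt{0} = 0$)
$M{\left(B \right)} = 12 + 4 B$ ($M{\left(B \right)} = \left(3 + B\right) 4 = 12 + 4 B$)
$L{\left(d \right)} = - 36 d$ ($L{\left(d \right)} = - 3 \left(12 + 4 \cdot 0\right) d = - 3 \left(12 + 0\right) d = - 3 \cdot 12 d = - 36 d$)
$X{\left(t \right)} = -156 + 52 t$ ($X{\left(t \right)} = 52 \left(-3 + t\right) = -156 + 52 t$)
$\frac{4248221}{X{\left(L{\left(-47 \right)} \right)} + 3152083} = \frac{4248221}{\left(-156 + 52 \left(\left(-36\right) \left(-47\right)\right)\right) + 3152083} = \frac{4248221}{\left(-156 + 52 \cdot 1692\right) + 3152083} = \frac{4248221}{\left(-156 + 87984\right) + 3152083} = \frac{4248221}{87828 + 3152083} = \frac{4248221}{3239911}$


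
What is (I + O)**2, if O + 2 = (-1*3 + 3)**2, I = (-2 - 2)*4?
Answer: 324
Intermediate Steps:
I = -16 (I = -4*4 = -16)
O = -2 (O = -2 + (-1*3 + 3)**2 = -2 + (-3 + 3)**2 = -2 + 0**2 = -2 + 0 = -2)
(I + O)**2 = (-16 - 2)**2 = (-18)**2 = 324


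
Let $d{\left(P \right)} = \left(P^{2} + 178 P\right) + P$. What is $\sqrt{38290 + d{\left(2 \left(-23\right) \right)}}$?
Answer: $2 \sqrt{8043} \approx 179.37$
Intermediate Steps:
$d{\left(P \right)} = P^{2} + 179 P$
$\sqrt{38290 + d{\left(2 \left(-23\right) \right)}} = \sqrt{38290 + 2 \left(-23\right) \left(179 + 2 \left(-23\right)\right)} = \sqrt{38290 - 46 \left(179 - 46\right)} = \sqrt{38290 - 6118} = \sqrt{32172} = 2 \sqrt{8043}$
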